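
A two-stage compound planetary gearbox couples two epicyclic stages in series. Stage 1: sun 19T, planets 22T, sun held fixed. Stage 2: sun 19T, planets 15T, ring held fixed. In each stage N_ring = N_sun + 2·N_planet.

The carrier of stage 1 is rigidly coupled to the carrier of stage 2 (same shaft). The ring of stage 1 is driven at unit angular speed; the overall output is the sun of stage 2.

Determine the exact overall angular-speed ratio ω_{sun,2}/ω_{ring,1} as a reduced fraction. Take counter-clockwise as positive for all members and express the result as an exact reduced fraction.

Stage 1: N_ring = 19 + 2·22 = 63
Stage 1: 19(ω_s−ω_c) = −63(ω_r−ω_c),  ω_s=0, ω_r=1
Stage 1: 19(0−ω_c) = −63(1−ω_c)  ⇒  82ω_c = 63  ⇒  ω_c = 63/82
  ⇒ ω_c¹/ω_r¹ = 63/82
Stage 2: N_ring = 19 + 2·15 = 49
Stage 2: 19(ω_s−ω_c) = −49(ω_r−ω_c),  ω_r=0, ω_c=1
Stage 2: ω_s = 1 − (49/19)(0−1) = 68/19
  ⇒ ω_s²/ω_c² = 68/19
Coupling ω_c² = ω_c¹ ⇒ overall = 63/82 × 68/19 = 2142/779

2142/779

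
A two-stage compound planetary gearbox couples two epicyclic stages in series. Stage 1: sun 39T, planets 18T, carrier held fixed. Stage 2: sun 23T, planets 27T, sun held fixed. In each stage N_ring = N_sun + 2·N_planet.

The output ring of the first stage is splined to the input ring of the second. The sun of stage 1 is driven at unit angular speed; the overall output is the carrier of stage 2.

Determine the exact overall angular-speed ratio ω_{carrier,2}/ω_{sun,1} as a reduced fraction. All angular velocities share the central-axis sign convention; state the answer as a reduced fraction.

Stage 1: N_ring = 39 + 2·18 = 75
Stage 1: 39(ω_s−ω_c) = −75(ω_r−ω_c),  ω_c=0, ω_s=1
Stage 1: ω_r = 0 − (39/75)(1−0) = -13/25
  ⇒ ω_r¹/ω_s¹ = -13/25
Stage 2: N_ring = 23 + 2·27 = 77
Stage 2: 23(ω_s−ω_c) = −77(ω_r−ω_c),  ω_s=0, ω_r=1
Stage 2: 23(0−ω_c) = −77(1−ω_c)  ⇒  100ω_c = 77  ⇒  ω_c = 77/100
  ⇒ ω_c²/ω_r² = 77/100
Coupling ω_r² = ω_r¹ ⇒ overall = -13/25 × 77/100 = -1001/2500

-1001/2500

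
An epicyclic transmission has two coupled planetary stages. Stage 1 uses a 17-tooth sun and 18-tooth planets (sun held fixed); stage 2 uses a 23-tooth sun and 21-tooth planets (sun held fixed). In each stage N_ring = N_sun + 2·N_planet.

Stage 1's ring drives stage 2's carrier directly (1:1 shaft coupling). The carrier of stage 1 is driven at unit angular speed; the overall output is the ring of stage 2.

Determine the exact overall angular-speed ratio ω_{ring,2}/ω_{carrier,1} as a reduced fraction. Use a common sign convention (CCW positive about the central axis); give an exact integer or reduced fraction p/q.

1232/689

Stage 1: N_ring = 17 + 2·18 = 53
Stage 1: 17(ω_s−ω_c) = −53(ω_r−ω_c),  ω_s=0, ω_c=1
Stage 1: ω_r = 1 − (17/53)(0−1) = 70/53
  ⇒ ω_r¹/ω_c¹ = 70/53
Stage 2: N_ring = 23 + 2·21 = 65
Stage 2: 23(ω_s−ω_c) = −65(ω_r−ω_c),  ω_s=0, ω_c=1
Stage 2: ω_r = 1 − (23/65)(0−1) = 88/65
  ⇒ ω_r²/ω_c² = 88/65
Coupling ω_c² = ω_r¹ ⇒ overall = 70/53 × 88/65 = 1232/689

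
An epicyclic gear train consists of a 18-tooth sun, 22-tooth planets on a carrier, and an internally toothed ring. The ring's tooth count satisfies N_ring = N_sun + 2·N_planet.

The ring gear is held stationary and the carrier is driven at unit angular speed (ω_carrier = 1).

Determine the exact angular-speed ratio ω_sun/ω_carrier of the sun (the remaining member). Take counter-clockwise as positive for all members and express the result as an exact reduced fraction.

N_ring = 18 + 2·22 = 62
18(ω_s−ω_c) = −62(ω_r−ω_c),  ω_r=0, ω_c=1
ω_s = 1 − (62/18)(0−1) = 40/9
ω_s/ω_c = 40/9

40/9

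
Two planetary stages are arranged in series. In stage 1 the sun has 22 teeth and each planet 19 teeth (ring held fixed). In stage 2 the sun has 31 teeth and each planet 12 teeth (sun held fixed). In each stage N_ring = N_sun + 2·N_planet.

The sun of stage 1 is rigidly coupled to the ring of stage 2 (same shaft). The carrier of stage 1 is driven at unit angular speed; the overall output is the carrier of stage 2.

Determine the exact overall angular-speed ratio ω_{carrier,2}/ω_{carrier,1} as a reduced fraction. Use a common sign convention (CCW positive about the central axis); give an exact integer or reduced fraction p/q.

Stage 1: N_ring = 22 + 2·19 = 60
Stage 1: 22(ω_s−ω_c) = −60(ω_r−ω_c),  ω_r=0, ω_c=1
Stage 1: ω_s = 1 − (60/22)(0−1) = 41/11
  ⇒ ω_s¹/ω_c¹ = 41/11
Stage 2: N_ring = 31 + 2·12 = 55
Stage 2: 31(ω_s−ω_c) = −55(ω_r−ω_c),  ω_s=0, ω_r=1
Stage 2: 31(0−ω_c) = −55(1−ω_c)  ⇒  86ω_c = 55  ⇒  ω_c = 55/86
  ⇒ ω_c²/ω_r² = 55/86
Coupling ω_r² = ω_s¹ ⇒ overall = 41/11 × 55/86 = 205/86

205/86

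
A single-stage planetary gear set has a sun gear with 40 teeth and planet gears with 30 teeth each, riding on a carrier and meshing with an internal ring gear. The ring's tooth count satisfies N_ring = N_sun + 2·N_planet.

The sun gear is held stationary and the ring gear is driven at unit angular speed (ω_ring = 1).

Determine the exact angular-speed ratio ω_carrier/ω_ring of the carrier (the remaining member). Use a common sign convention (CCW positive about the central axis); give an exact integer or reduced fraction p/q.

5/7

N_ring = 40 + 2·30 = 100
40(ω_s−ω_c) = −100(ω_r−ω_c),  ω_s=0, ω_r=1
40(0−ω_c) = −100(1−ω_c)  ⇒  140ω_c = 100  ⇒  ω_c = 5/7
ω_c/ω_r = 5/7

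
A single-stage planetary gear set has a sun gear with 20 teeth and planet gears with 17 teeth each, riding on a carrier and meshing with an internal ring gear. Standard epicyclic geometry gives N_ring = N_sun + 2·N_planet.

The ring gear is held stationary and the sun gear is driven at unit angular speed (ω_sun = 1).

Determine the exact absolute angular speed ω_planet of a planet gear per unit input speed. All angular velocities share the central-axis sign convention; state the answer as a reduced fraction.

-10/17

N_ring = 20 + 2·17 = 54
20(ω_s−ω_c) = −54(ω_r−ω_c),  ω_r=0, ω_s=1
20(1−ω_c) = −54(0−ω_c)  ⇒  74ω_c = 20  ⇒  ω_c = 10/37
sun–planet: 20·(1−10/37) = −17·(ω_p−ω_c)  ⇒  ω_p−ω_c = −(20/17)·(27/37) = -540/629
ω_p = 10/37 − 540/629 = -10/17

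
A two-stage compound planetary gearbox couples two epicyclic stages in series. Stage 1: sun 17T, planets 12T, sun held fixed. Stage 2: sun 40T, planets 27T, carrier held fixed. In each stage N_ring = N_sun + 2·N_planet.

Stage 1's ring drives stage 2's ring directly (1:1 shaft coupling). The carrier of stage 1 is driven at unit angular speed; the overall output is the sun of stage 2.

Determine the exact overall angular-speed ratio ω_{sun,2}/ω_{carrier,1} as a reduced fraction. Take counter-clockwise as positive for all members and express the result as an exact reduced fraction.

-1363/410

Stage 1: N_ring = 17 + 2·12 = 41
Stage 1: 17(ω_s−ω_c) = −41(ω_r−ω_c),  ω_s=0, ω_c=1
Stage 1: ω_r = 1 − (17/41)(0−1) = 58/41
  ⇒ ω_r¹/ω_c¹ = 58/41
Stage 2: N_ring = 40 + 2·27 = 94
Stage 2: 40(ω_s−ω_c) = −94(ω_r−ω_c),  ω_c=0, ω_r=1
Stage 2: ω_s = 0 − (94/40)(1−0) = -47/20
  ⇒ ω_s²/ω_r² = -47/20
Coupling ω_r² = ω_r¹ ⇒ overall = 58/41 × -47/20 = -1363/410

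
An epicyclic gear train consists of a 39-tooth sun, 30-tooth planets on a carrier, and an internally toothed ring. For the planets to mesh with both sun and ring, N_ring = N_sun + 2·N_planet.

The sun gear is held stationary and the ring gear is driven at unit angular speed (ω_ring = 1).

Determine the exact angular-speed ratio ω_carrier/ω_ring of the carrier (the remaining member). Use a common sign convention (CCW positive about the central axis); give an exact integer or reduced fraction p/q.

33/46

N_ring = 39 + 2·30 = 99
39(ω_s−ω_c) = −99(ω_r−ω_c),  ω_s=0, ω_r=1
39(0−ω_c) = −99(1−ω_c)  ⇒  138ω_c = 99  ⇒  ω_c = 33/46
ω_c/ω_r = 33/46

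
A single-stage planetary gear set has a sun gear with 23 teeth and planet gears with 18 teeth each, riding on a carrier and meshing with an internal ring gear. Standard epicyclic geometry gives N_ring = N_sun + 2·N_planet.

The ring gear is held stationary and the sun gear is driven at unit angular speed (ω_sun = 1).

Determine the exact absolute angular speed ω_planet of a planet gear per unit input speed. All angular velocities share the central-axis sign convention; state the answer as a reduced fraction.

N_ring = 23 + 2·18 = 59
23(ω_s−ω_c) = −59(ω_r−ω_c),  ω_r=0, ω_s=1
23(1−ω_c) = −59(0−ω_c)  ⇒  82ω_c = 23  ⇒  ω_c = 23/82
sun–planet: 23·(1−23/82) = −18·(ω_p−ω_c)  ⇒  ω_p−ω_c = −(23/18)·(59/82) = -1357/1476
ω_p = 23/82 − 1357/1476 = -23/36

-23/36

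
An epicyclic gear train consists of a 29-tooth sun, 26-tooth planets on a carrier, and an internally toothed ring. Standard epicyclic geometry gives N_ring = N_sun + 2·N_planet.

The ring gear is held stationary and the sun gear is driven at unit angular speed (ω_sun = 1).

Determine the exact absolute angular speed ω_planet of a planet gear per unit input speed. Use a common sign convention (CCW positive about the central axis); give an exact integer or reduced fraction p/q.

N_ring = 29 + 2·26 = 81
29(ω_s−ω_c) = −81(ω_r−ω_c),  ω_r=0, ω_s=1
29(1−ω_c) = −81(0−ω_c)  ⇒  110ω_c = 29  ⇒  ω_c = 29/110
sun–planet: 29·(1−29/110) = −26·(ω_p−ω_c)  ⇒  ω_p−ω_c = −(29/26)·(81/110) = -2349/2860
ω_p = 29/110 − 2349/2860 = -29/52

-29/52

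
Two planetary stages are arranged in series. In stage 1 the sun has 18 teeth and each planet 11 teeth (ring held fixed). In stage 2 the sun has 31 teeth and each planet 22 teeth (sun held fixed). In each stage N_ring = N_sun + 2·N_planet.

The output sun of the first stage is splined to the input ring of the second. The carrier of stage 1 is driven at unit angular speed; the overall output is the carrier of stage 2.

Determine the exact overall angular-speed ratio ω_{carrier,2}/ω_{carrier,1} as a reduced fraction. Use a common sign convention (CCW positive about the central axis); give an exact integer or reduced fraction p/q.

Stage 1: N_ring = 18 + 2·11 = 40
Stage 1: 18(ω_s−ω_c) = −40(ω_r−ω_c),  ω_r=0, ω_c=1
Stage 1: ω_s = 1 − (40/18)(0−1) = 29/9
  ⇒ ω_s¹/ω_c¹ = 29/9
Stage 2: N_ring = 31 + 2·22 = 75
Stage 2: 31(ω_s−ω_c) = −75(ω_r−ω_c),  ω_s=0, ω_r=1
Stage 2: 31(0−ω_c) = −75(1−ω_c)  ⇒  106ω_c = 75  ⇒  ω_c = 75/106
  ⇒ ω_c²/ω_r² = 75/106
Coupling ω_r² = ω_s¹ ⇒ overall = 29/9 × 75/106 = 725/318

725/318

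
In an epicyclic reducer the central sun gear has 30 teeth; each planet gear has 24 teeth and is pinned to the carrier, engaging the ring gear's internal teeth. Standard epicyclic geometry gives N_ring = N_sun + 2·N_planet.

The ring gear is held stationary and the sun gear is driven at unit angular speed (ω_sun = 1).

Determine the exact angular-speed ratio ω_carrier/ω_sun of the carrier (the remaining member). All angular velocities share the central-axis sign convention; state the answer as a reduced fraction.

5/18

N_ring = 30 + 2·24 = 78
30(ω_s−ω_c) = −78(ω_r−ω_c),  ω_r=0, ω_s=1
30(1−ω_c) = −78(0−ω_c)  ⇒  108ω_c = 30  ⇒  ω_c = 5/18
ω_c/ω_s = 5/18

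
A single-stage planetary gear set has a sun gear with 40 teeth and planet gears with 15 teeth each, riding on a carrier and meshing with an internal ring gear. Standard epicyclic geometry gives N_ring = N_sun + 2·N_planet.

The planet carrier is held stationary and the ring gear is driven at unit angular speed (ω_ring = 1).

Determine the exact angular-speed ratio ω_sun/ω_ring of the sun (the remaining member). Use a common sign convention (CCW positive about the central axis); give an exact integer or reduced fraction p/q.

N_ring = 40 + 2·15 = 70
40(ω_s−ω_c) = −70(ω_r−ω_c),  ω_c=0, ω_r=1
ω_s = 0 − (70/40)(1−0) = -7/4
ω_s/ω_r = -7/4

-7/4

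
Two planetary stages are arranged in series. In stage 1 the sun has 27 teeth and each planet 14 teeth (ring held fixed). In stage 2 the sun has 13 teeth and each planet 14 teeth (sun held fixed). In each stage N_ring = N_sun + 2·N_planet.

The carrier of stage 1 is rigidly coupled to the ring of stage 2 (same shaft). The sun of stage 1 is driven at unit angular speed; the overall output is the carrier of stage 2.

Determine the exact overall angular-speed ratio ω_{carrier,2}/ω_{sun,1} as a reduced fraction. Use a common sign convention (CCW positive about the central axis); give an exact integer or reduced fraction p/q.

Stage 1: N_ring = 27 + 2·14 = 55
Stage 1: 27(ω_s−ω_c) = −55(ω_r−ω_c),  ω_r=0, ω_s=1
Stage 1: 27(1−ω_c) = −55(0−ω_c)  ⇒  82ω_c = 27  ⇒  ω_c = 27/82
  ⇒ ω_c¹/ω_s¹ = 27/82
Stage 2: N_ring = 13 + 2·14 = 41
Stage 2: 13(ω_s−ω_c) = −41(ω_r−ω_c),  ω_s=0, ω_r=1
Stage 2: 13(0−ω_c) = −41(1−ω_c)  ⇒  54ω_c = 41  ⇒  ω_c = 41/54
  ⇒ ω_c²/ω_r² = 41/54
Coupling ω_r² = ω_c¹ ⇒ overall = 27/82 × 41/54 = 1/4

1/4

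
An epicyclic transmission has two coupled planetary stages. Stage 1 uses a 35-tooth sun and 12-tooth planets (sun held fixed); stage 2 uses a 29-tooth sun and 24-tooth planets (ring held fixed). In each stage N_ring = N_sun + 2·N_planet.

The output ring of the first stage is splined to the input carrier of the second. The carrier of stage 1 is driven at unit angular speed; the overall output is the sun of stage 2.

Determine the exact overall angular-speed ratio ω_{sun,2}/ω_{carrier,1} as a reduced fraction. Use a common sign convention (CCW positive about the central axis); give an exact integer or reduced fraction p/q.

9964/1711

Stage 1: N_ring = 35 + 2·12 = 59
Stage 1: 35(ω_s−ω_c) = −59(ω_r−ω_c),  ω_s=0, ω_c=1
Stage 1: ω_r = 1 − (35/59)(0−1) = 94/59
  ⇒ ω_r¹/ω_c¹ = 94/59
Stage 2: N_ring = 29 + 2·24 = 77
Stage 2: 29(ω_s−ω_c) = −77(ω_r−ω_c),  ω_r=0, ω_c=1
Stage 2: ω_s = 1 − (77/29)(0−1) = 106/29
  ⇒ ω_s²/ω_c² = 106/29
Coupling ω_c² = ω_r¹ ⇒ overall = 94/59 × 106/29 = 9964/1711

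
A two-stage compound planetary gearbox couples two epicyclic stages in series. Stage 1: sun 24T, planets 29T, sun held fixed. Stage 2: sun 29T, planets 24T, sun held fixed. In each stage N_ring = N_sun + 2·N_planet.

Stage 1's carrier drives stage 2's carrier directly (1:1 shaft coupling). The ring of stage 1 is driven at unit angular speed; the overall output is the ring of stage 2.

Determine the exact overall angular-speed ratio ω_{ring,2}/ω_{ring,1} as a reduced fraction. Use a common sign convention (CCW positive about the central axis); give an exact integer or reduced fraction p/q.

Stage 1: N_ring = 24 + 2·29 = 82
Stage 1: 24(ω_s−ω_c) = −82(ω_r−ω_c),  ω_s=0, ω_r=1
Stage 1: 24(0−ω_c) = −82(1−ω_c)  ⇒  106ω_c = 82  ⇒  ω_c = 41/53
  ⇒ ω_c¹/ω_r¹ = 41/53
Stage 2: N_ring = 29 + 2·24 = 77
Stage 2: 29(ω_s−ω_c) = −77(ω_r−ω_c),  ω_s=0, ω_c=1
Stage 2: ω_r = 1 − (29/77)(0−1) = 106/77
  ⇒ ω_r²/ω_c² = 106/77
Coupling ω_c² = ω_c¹ ⇒ overall = 41/53 × 106/77 = 82/77

82/77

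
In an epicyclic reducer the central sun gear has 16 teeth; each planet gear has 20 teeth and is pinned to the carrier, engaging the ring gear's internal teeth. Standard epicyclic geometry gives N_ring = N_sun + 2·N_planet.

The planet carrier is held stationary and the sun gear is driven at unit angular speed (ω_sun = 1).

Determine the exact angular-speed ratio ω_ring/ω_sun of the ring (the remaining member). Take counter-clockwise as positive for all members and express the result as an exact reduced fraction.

N_ring = 16 + 2·20 = 56
16(ω_s−ω_c) = −56(ω_r−ω_c),  ω_c=0, ω_s=1
ω_r = 0 − (16/56)(1−0) = -2/7
ω_r/ω_s = -2/7

-2/7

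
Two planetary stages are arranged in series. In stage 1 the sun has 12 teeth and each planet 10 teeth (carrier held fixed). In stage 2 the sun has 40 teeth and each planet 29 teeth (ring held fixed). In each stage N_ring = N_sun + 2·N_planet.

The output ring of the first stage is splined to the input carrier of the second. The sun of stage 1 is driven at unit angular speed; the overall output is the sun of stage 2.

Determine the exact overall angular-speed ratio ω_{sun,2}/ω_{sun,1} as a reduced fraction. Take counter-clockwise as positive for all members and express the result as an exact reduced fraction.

Stage 1: N_ring = 12 + 2·10 = 32
Stage 1: 12(ω_s−ω_c) = −32(ω_r−ω_c),  ω_c=0, ω_s=1
Stage 1: ω_r = 0 − (12/32)(1−0) = -3/8
  ⇒ ω_r¹/ω_s¹ = -3/8
Stage 2: N_ring = 40 + 2·29 = 98
Stage 2: 40(ω_s−ω_c) = −98(ω_r−ω_c),  ω_r=0, ω_c=1
Stage 2: ω_s = 1 − (98/40)(0−1) = 69/20
  ⇒ ω_s²/ω_c² = 69/20
Coupling ω_c² = ω_r¹ ⇒ overall = -3/8 × 69/20 = -207/160

-207/160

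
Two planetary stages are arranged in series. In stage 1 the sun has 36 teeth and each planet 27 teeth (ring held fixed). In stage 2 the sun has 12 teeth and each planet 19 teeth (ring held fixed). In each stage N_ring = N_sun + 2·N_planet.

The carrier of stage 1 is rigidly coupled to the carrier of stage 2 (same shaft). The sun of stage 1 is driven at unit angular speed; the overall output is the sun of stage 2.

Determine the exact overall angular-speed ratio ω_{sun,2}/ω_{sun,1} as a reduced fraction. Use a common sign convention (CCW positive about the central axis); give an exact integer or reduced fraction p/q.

Stage 1: N_ring = 36 + 2·27 = 90
Stage 1: 36(ω_s−ω_c) = −90(ω_r−ω_c),  ω_r=0, ω_s=1
Stage 1: 36(1−ω_c) = −90(0−ω_c)  ⇒  126ω_c = 36  ⇒  ω_c = 2/7
  ⇒ ω_c¹/ω_s¹ = 2/7
Stage 2: N_ring = 12 + 2·19 = 50
Stage 2: 12(ω_s−ω_c) = −50(ω_r−ω_c),  ω_r=0, ω_c=1
Stage 2: ω_s = 1 − (50/12)(0−1) = 31/6
  ⇒ ω_s²/ω_c² = 31/6
Coupling ω_c² = ω_c¹ ⇒ overall = 2/7 × 31/6 = 31/21

31/21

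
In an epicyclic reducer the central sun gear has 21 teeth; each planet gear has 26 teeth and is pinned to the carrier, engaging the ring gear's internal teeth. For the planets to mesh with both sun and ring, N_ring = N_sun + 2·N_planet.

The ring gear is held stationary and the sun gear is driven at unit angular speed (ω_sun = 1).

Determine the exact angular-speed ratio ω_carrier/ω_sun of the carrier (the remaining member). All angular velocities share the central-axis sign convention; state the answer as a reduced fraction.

N_ring = 21 + 2·26 = 73
21(ω_s−ω_c) = −73(ω_r−ω_c),  ω_r=0, ω_s=1
21(1−ω_c) = −73(0−ω_c)  ⇒  94ω_c = 21  ⇒  ω_c = 21/94
ω_c/ω_s = 21/94

21/94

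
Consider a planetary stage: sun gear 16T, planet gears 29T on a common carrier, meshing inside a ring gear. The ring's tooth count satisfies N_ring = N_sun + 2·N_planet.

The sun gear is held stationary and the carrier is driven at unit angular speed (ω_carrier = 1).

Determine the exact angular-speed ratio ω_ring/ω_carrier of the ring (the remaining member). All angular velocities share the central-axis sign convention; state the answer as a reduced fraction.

N_ring = 16 + 2·29 = 74
16(ω_s−ω_c) = −74(ω_r−ω_c),  ω_s=0, ω_c=1
ω_r = 1 − (16/74)(0−1) = 45/37
ω_r/ω_c = 45/37

45/37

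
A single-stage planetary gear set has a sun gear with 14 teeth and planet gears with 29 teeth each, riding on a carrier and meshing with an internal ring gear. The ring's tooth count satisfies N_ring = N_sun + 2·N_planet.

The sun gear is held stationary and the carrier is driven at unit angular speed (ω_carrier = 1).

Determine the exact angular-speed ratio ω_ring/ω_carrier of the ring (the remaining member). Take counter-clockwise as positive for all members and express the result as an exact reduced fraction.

N_ring = 14 + 2·29 = 72
14(ω_s−ω_c) = −72(ω_r−ω_c),  ω_s=0, ω_c=1
ω_r = 1 − (14/72)(0−1) = 43/36
ω_r/ω_c = 43/36

43/36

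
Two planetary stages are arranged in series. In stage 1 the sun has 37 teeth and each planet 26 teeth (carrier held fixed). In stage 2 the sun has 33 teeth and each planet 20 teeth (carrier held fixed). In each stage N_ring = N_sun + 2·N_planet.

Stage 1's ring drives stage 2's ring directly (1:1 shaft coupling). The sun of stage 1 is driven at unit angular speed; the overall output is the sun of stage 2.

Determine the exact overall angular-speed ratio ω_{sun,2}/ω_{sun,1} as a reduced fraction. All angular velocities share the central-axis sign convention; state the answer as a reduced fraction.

2701/2937

Stage 1: N_ring = 37 + 2·26 = 89
Stage 1: 37(ω_s−ω_c) = −89(ω_r−ω_c),  ω_c=0, ω_s=1
Stage 1: ω_r = 0 − (37/89)(1−0) = -37/89
  ⇒ ω_r¹/ω_s¹ = -37/89
Stage 2: N_ring = 33 + 2·20 = 73
Stage 2: 33(ω_s−ω_c) = −73(ω_r−ω_c),  ω_c=0, ω_r=1
Stage 2: ω_s = 0 − (73/33)(1−0) = -73/33
  ⇒ ω_s²/ω_r² = -73/33
Coupling ω_r² = ω_r¹ ⇒ overall = -37/89 × -73/33 = 2701/2937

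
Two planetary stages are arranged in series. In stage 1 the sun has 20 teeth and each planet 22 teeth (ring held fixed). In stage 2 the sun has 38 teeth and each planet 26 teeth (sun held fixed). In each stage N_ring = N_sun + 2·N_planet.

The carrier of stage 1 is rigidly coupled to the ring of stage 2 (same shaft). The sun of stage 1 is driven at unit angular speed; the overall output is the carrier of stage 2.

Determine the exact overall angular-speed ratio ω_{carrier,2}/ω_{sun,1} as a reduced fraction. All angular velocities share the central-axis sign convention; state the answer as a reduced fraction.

75/448

Stage 1: N_ring = 20 + 2·22 = 64
Stage 1: 20(ω_s−ω_c) = −64(ω_r−ω_c),  ω_r=0, ω_s=1
Stage 1: 20(1−ω_c) = −64(0−ω_c)  ⇒  84ω_c = 20  ⇒  ω_c = 5/21
  ⇒ ω_c¹/ω_s¹ = 5/21
Stage 2: N_ring = 38 + 2·26 = 90
Stage 2: 38(ω_s−ω_c) = −90(ω_r−ω_c),  ω_s=0, ω_r=1
Stage 2: 38(0−ω_c) = −90(1−ω_c)  ⇒  128ω_c = 90  ⇒  ω_c = 45/64
  ⇒ ω_c²/ω_r² = 45/64
Coupling ω_r² = ω_c¹ ⇒ overall = 5/21 × 45/64 = 75/448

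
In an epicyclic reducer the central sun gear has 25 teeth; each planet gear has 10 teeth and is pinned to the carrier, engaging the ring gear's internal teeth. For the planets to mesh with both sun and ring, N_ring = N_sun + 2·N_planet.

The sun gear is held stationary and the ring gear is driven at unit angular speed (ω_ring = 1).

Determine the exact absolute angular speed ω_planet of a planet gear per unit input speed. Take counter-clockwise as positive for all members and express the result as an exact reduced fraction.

9/4

N_ring = 25 + 2·10 = 45
25(ω_s−ω_c) = −45(ω_r−ω_c),  ω_s=0, ω_r=1
25(0−ω_c) = −45(1−ω_c)  ⇒  70ω_c = 45  ⇒  ω_c = 9/14
sun–planet: 25·(0−9/14) = −10·(ω_p−ω_c)  ⇒  ω_p−ω_c = −(25/10)·(-9/14) = 45/28
ω_p = 9/14 + 45/28 = 9/4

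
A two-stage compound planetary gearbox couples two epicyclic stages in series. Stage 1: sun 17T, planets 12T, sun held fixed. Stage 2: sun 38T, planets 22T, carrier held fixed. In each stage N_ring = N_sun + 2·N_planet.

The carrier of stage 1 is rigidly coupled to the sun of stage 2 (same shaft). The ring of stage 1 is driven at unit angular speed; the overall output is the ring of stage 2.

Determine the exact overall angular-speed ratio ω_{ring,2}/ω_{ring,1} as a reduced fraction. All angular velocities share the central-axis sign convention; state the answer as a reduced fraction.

Stage 1: N_ring = 17 + 2·12 = 41
Stage 1: 17(ω_s−ω_c) = −41(ω_r−ω_c),  ω_s=0, ω_r=1
Stage 1: 17(0−ω_c) = −41(1−ω_c)  ⇒  58ω_c = 41  ⇒  ω_c = 41/58
  ⇒ ω_c¹/ω_r¹ = 41/58
Stage 2: N_ring = 38 + 2·22 = 82
Stage 2: 38(ω_s−ω_c) = −82(ω_r−ω_c),  ω_c=0, ω_s=1
Stage 2: ω_r = 0 − (38/82)(1−0) = -19/41
  ⇒ ω_r²/ω_s² = -19/41
Coupling ω_s² = ω_c¹ ⇒ overall = 41/58 × -19/41 = -19/58

-19/58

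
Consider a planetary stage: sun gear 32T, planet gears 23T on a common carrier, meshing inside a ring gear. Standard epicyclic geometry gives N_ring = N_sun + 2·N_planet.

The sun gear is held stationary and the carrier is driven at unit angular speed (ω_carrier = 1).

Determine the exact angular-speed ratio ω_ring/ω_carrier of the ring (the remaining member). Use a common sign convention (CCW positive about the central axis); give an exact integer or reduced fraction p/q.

55/39

N_ring = 32 + 2·23 = 78
32(ω_s−ω_c) = −78(ω_r−ω_c),  ω_s=0, ω_c=1
ω_r = 1 − (32/78)(0−1) = 55/39
ω_r/ω_c = 55/39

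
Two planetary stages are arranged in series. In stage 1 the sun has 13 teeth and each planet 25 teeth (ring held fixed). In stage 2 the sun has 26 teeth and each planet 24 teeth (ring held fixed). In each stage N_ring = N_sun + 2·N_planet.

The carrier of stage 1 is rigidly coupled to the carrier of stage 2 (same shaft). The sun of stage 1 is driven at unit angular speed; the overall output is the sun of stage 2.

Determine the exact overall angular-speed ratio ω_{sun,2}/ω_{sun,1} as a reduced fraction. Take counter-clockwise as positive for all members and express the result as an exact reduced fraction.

Stage 1: N_ring = 13 + 2·25 = 63
Stage 1: 13(ω_s−ω_c) = −63(ω_r−ω_c),  ω_r=0, ω_s=1
Stage 1: 13(1−ω_c) = −63(0−ω_c)  ⇒  76ω_c = 13  ⇒  ω_c = 13/76
  ⇒ ω_c¹/ω_s¹ = 13/76
Stage 2: N_ring = 26 + 2·24 = 74
Stage 2: 26(ω_s−ω_c) = −74(ω_r−ω_c),  ω_r=0, ω_c=1
Stage 2: ω_s = 1 − (74/26)(0−1) = 50/13
  ⇒ ω_s²/ω_c² = 50/13
Coupling ω_c² = ω_c¹ ⇒ overall = 13/76 × 50/13 = 25/38

25/38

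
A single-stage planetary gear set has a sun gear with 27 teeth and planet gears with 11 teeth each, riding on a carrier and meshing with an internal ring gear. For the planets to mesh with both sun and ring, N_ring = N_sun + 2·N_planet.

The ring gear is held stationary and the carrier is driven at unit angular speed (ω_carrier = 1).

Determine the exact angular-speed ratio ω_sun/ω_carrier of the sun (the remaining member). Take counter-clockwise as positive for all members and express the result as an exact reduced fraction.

76/27

N_ring = 27 + 2·11 = 49
27(ω_s−ω_c) = −49(ω_r−ω_c),  ω_r=0, ω_c=1
ω_s = 1 − (49/27)(0−1) = 76/27
ω_s/ω_c = 76/27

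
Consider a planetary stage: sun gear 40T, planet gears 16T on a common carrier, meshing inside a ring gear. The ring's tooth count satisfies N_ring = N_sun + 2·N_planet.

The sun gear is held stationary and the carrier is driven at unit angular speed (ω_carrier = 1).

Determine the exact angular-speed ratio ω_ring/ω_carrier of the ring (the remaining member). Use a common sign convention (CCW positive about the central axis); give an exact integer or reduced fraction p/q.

N_ring = 40 + 2·16 = 72
40(ω_s−ω_c) = −72(ω_r−ω_c),  ω_s=0, ω_c=1
ω_r = 1 − (40/72)(0−1) = 14/9
ω_r/ω_c = 14/9

14/9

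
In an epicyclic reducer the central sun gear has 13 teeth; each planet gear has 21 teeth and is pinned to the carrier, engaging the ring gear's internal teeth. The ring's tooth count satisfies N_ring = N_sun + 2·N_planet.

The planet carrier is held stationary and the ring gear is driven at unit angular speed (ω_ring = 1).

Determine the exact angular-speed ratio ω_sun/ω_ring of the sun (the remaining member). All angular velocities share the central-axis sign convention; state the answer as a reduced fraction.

-55/13

N_ring = 13 + 2·21 = 55
13(ω_s−ω_c) = −55(ω_r−ω_c),  ω_c=0, ω_r=1
ω_s = 0 − (55/13)(1−0) = -55/13
ω_s/ω_r = -55/13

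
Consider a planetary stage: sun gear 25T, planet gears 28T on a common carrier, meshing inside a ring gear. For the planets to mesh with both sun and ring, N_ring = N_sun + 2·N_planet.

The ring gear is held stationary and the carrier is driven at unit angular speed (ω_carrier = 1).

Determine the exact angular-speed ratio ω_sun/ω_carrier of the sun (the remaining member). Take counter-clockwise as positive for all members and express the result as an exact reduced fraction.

106/25

N_ring = 25 + 2·28 = 81
25(ω_s−ω_c) = −81(ω_r−ω_c),  ω_r=0, ω_c=1
ω_s = 1 − (81/25)(0−1) = 106/25
ω_s/ω_c = 106/25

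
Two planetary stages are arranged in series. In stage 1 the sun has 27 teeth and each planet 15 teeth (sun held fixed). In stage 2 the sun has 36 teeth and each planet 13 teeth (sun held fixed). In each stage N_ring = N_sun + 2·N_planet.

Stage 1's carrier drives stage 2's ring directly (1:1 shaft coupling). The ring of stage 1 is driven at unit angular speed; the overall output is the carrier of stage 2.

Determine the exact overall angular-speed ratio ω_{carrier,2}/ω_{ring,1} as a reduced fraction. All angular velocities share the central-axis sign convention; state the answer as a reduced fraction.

589/1372

Stage 1: N_ring = 27 + 2·15 = 57
Stage 1: 27(ω_s−ω_c) = −57(ω_r−ω_c),  ω_s=0, ω_r=1
Stage 1: 27(0−ω_c) = −57(1−ω_c)  ⇒  84ω_c = 57  ⇒  ω_c = 19/28
  ⇒ ω_c¹/ω_r¹ = 19/28
Stage 2: N_ring = 36 + 2·13 = 62
Stage 2: 36(ω_s−ω_c) = −62(ω_r−ω_c),  ω_s=0, ω_r=1
Stage 2: 36(0−ω_c) = −62(1−ω_c)  ⇒  98ω_c = 62  ⇒  ω_c = 31/49
  ⇒ ω_c²/ω_r² = 31/49
Coupling ω_r² = ω_c¹ ⇒ overall = 19/28 × 31/49 = 589/1372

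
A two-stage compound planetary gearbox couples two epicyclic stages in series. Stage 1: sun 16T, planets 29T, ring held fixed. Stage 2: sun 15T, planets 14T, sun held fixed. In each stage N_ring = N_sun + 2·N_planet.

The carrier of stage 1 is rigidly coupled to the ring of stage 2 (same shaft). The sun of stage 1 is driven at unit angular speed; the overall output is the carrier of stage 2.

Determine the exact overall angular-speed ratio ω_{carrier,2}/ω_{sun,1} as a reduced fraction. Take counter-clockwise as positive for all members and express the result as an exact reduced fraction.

Stage 1: N_ring = 16 + 2·29 = 74
Stage 1: 16(ω_s−ω_c) = −74(ω_r−ω_c),  ω_r=0, ω_s=1
Stage 1: 16(1−ω_c) = −74(0−ω_c)  ⇒  90ω_c = 16  ⇒  ω_c = 8/45
  ⇒ ω_c¹/ω_s¹ = 8/45
Stage 2: N_ring = 15 + 2·14 = 43
Stage 2: 15(ω_s−ω_c) = −43(ω_r−ω_c),  ω_s=0, ω_r=1
Stage 2: 15(0−ω_c) = −43(1−ω_c)  ⇒  58ω_c = 43  ⇒  ω_c = 43/58
  ⇒ ω_c²/ω_r² = 43/58
Coupling ω_r² = ω_c¹ ⇒ overall = 8/45 × 43/58 = 172/1305

172/1305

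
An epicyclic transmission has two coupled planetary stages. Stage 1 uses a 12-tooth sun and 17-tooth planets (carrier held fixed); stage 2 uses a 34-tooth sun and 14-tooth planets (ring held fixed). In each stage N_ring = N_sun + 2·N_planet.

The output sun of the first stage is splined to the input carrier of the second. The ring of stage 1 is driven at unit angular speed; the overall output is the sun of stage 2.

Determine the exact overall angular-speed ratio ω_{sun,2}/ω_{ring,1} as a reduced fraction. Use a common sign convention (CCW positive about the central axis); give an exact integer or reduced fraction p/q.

-184/17

Stage 1: N_ring = 12 + 2·17 = 46
Stage 1: 12(ω_s−ω_c) = −46(ω_r−ω_c),  ω_c=0, ω_r=1
Stage 1: ω_s = 0 − (46/12)(1−0) = -23/6
  ⇒ ω_s¹/ω_r¹ = -23/6
Stage 2: N_ring = 34 + 2·14 = 62
Stage 2: 34(ω_s−ω_c) = −62(ω_r−ω_c),  ω_r=0, ω_c=1
Stage 2: ω_s = 1 − (62/34)(0−1) = 48/17
  ⇒ ω_s²/ω_c² = 48/17
Coupling ω_c² = ω_s¹ ⇒ overall = -23/6 × 48/17 = -184/17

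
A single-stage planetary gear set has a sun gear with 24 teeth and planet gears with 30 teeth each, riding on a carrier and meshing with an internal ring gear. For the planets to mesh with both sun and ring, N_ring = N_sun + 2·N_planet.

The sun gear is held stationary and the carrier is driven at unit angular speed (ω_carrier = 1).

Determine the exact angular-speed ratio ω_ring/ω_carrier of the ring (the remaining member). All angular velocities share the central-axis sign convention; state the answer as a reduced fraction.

N_ring = 24 + 2·30 = 84
24(ω_s−ω_c) = −84(ω_r−ω_c),  ω_s=0, ω_c=1
ω_r = 1 − (24/84)(0−1) = 9/7
ω_r/ω_c = 9/7

9/7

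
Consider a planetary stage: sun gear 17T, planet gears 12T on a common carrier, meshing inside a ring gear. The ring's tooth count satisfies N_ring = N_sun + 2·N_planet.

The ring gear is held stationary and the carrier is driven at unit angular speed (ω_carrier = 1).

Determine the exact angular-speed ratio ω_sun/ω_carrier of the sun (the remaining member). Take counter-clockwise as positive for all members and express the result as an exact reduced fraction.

N_ring = 17 + 2·12 = 41
17(ω_s−ω_c) = −41(ω_r−ω_c),  ω_r=0, ω_c=1
ω_s = 1 − (41/17)(0−1) = 58/17
ω_s/ω_c = 58/17

58/17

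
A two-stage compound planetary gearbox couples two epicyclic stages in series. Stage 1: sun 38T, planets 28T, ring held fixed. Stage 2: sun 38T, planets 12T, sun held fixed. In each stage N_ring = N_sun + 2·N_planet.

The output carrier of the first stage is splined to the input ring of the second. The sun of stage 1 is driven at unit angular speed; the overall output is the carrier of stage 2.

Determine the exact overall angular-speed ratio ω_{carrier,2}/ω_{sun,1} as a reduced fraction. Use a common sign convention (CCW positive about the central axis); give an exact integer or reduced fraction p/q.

589/3300

Stage 1: N_ring = 38 + 2·28 = 94
Stage 1: 38(ω_s−ω_c) = −94(ω_r−ω_c),  ω_r=0, ω_s=1
Stage 1: 38(1−ω_c) = −94(0−ω_c)  ⇒  132ω_c = 38  ⇒  ω_c = 19/66
  ⇒ ω_c¹/ω_s¹ = 19/66
Stage 2: N_ring = 38 + 2·12 = 62
Stage 2: 38(ω_s−ω_c) = −62(ω_r−ω_c),  ω_s=0, ω_r=1
Stage 2: 38(0−ω_c) = −62(1−ω_c)  ⇒  100ω_c = 62  ⇒  ω_c = 31/50
  ⇒ ω_c²/ω_r² = 31/50
Coupling ω_r² = ω_c¹ ⇒ overall = 19/66 × 31/50 = 589/3300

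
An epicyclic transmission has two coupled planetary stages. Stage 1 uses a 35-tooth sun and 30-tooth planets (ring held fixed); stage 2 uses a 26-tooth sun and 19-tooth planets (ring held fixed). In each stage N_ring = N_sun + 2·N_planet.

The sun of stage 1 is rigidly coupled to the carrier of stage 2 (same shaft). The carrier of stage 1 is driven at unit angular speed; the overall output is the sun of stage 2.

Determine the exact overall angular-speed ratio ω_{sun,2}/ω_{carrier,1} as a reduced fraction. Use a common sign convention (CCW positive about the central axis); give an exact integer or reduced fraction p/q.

90/7

Stage 1: N_ring = 35 + 2·30 = 95
Stage 1: 35(ω_s−ω_c) = −95(ω_r−ω_c),  ω_r=0, ω_c=1
Stage 1: ω_s = 1 − (95/35)(0−1) = 26/7
  ⇒ ω_s¹/ω_c¹ = 26/7
Stage 2: N_ring = 26 + 2·19 = 64
Stage 2: 26(ω_s−ω_c) = −64(ω_r−ω_c),  ω_r=0, ω_c=1
Stage 2: ω_s = 1 − (64/26)(0−1) = 45/13
  ⇒ ω_s²/ω_c² = 45/13
Coupling ω_c² = ω_s¹ ⇒ overall = 26/7 × 45/13 = 90/7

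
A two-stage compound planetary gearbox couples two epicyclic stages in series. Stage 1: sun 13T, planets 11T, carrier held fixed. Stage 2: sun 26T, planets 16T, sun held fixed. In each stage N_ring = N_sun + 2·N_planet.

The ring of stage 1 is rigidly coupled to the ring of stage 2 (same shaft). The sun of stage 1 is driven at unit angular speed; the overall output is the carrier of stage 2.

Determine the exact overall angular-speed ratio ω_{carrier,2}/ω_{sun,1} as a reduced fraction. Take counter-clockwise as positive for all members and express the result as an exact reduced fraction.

Stage 1: N_ring = 13 + 2·11 = 35
Stage 1: 13(ω_s−ω_c) = −35(ω_r−ω_c),  ω_c=0, ω_s=1
Stage 1: ω_r = 0 − (13/35)(1−0) = -13/35
  ⇒ ω_r¹/ω_s¹ = -13/35
Stage 2: N_ring = 26 + 2·16 = 58
Stage 2: 26(ω_s−ω_c) = −58(ω_r−ω_c),  ω_s=0, ω_r=1
Stage 2: 26(0−ω_c) = −58(1−ω_c)  ⇒  84ω_c = 58  ⇒  ω_c = 29/42
  ⇒ ω_c²/ω_r² = 29/42
Coupling ω_r² = ω_r¹ ⇒ overall = -13/35 × 29/42 = -377/1470

-377/1470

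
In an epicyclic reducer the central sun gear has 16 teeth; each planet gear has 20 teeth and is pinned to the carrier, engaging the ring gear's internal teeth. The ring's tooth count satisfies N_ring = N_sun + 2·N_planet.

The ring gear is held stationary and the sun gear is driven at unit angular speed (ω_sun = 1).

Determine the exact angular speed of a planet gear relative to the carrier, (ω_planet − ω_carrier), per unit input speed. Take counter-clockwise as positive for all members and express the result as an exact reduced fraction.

-28/45

N_ring = 16 + 2·20 = 56
16(ω_s−ω_c) = −56(ω_r−ω_c),  ω_r=0, ω_s=1
16(1−ω_c) = −56(0−ω_c)  ⇒  72ω_c = 16  ⇒  ω_c = 2/9
sun–planet: 16·(1−2/9) = −20·(ω_p−ω_c)  ⇒  ω_p−ω_c = −(16/20)·(7/9) = -28/45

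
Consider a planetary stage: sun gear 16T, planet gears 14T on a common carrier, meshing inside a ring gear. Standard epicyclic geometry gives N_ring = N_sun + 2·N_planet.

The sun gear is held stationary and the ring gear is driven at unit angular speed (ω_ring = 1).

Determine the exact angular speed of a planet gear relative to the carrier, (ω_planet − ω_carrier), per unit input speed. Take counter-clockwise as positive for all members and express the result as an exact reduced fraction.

88/105

N_ring = 16 + 2·14 = 44
16(ω_s−ω_c) = −44(ω_r−ω_c),  ω_s=0, ω_r=1
16(0−ω_c) = −44(1−ω_c)  ⇒  60ω_c = 44  ⇒  ω_c = 11/15
sun–planet: 16·(0−11/15) = −14·(ω_p−ω_c)  ⇒  ω_p−ω_c = −(16/14)·(-11/15) = 88/105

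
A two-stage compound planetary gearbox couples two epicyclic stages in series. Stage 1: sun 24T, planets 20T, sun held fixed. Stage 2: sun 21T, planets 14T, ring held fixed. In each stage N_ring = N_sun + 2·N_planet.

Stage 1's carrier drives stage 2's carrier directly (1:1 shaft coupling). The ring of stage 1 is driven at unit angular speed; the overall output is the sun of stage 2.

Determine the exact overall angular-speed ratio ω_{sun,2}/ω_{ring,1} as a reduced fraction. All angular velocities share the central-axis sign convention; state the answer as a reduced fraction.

80/33

Stage 1: N_ring = 24 + 2·20 = 64
Stage 1: 24(ω_s−ω_c) = −64(ω_r−ω_c),  ω_s=0, ω_r=1
Stage 1: 24(0−ω_c) = −64(1−ω_c)  ⇒  88ω_c = 64  ⇒  ω_c = 8/11
  ⇒ ω_c¹/ω_r¹ = 8/11
Stage 2: N_ring = 21 + 2·14 = 49
Stage 2: 21(ω_s−ω_c) = −49(ω_r−ω_c),  ω_r=0, ω_c=1
Stage 2: ω_s = 1 − (49/21)(0−1) = 10/3
  ⇒ ω_s²/ω_c² = 10/3
Coupling ω_c² = ω_c¹ ⇒ overall = 8/11 × 10/3 = 80/33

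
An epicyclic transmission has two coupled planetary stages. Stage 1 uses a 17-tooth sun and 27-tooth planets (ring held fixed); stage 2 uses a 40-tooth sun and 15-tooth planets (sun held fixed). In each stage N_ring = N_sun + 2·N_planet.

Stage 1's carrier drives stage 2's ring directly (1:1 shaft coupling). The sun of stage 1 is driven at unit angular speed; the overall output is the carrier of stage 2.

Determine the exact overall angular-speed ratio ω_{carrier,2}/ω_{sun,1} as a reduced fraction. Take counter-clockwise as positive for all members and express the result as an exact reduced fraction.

119/968

Stage 1: N_ring = 17 + 2·27 = 71
Stage 1: 17(ω_s−ω_c) = −71(ω_r−ω_c),  ω_r=0, ω_s=1
Stage 1: 17(1−ω_c) = −71(0−ω_c)  ⇒  88ω_c = 17  ⇒  ω_c = 17/88
  ⇒ ω_c¹/ω_s¹ = 17/88
Stage 2: N_ring = 40 + 2·15 = 70
Stage 2: 40(ω_s−ω_c) = −70(ω_r−ω_c),  ω_s=0, ω_r=1
Stage 2: 40(0−ω_c) = −70(1−ω_c)  ⇒  110ω_c = 70  ⇒  ω_c = 7/11
  ⇒ ω_c²/ω_r² = 7/11
Coupling ω_r² = ω_c¹ ⇒ overall = 17/88 × 7/11 = 119/968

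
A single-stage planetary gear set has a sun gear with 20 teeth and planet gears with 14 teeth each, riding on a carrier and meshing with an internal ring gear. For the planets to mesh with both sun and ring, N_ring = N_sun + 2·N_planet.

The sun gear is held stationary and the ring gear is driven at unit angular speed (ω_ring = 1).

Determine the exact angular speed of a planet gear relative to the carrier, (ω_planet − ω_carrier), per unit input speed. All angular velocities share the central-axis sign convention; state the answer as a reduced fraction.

N_ring = 20 + 2·14 = 48
20(ω_s−ω_c) = −48(ω_r−ω_c),  ω_s=0, ω_r=1
20(0−ω_c) = −48(1−ω_c)  ⇒  68ω_c = 48  ⇒  ω_c = 12/17
sun–planet: 20·(0−12/17) = −14·(ω_p−ω_c)  ⇒  ω_p−ω_c = −(20/14)·(-12/17) = 120/119

120/119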